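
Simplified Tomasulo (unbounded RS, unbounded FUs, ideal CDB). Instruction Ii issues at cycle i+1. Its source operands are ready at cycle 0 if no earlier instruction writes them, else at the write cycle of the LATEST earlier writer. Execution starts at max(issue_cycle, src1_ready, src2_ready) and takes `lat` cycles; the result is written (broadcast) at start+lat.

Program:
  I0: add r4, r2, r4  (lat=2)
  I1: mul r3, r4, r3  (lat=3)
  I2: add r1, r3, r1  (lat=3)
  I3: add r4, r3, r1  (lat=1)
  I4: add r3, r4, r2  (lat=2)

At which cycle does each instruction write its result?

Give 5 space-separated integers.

I0 add r4: issue@1 deps=(None,None) exec_start@1 write@3
I1 mul r3: issue@2 deps=(0,None) exec_start@3 write@6
I2 add r1: issue@3 deps=(1,None) exec_start@6 write@9
I3 add r4: issue@4 deps=(1,2) exec_start@9 write@10
I4 add r3: issue@5 deps=(3,None) exec_start@10 write@12

Answer: 3 6 9 10 12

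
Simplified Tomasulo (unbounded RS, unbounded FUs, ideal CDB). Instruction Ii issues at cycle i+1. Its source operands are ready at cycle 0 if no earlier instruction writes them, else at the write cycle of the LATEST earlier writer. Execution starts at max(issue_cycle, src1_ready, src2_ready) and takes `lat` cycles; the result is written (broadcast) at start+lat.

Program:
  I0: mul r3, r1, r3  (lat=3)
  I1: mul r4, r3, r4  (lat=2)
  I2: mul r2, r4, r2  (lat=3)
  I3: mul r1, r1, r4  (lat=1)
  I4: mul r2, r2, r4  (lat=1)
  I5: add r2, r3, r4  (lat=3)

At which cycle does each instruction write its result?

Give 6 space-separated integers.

I0 mul r3: issue@1 deps=(None,None) exec_start@1 write@4
I1 mul r4: issue@2 deps=(0,None) exec_start@4 write@6
I2 mul r2: issue@3 deps=(1,None) exec_start@6 write@9
I3 mul r1: issue@4 deps=(None,1) exec_start@6 write@7
I4 mul r2: issue@5 deps=(2,1) exec_start@9 write@10
I5 add r2: issue@6 deps=(0,1) exec_start@6 write@9

Answer: 4 6 9 7 10 9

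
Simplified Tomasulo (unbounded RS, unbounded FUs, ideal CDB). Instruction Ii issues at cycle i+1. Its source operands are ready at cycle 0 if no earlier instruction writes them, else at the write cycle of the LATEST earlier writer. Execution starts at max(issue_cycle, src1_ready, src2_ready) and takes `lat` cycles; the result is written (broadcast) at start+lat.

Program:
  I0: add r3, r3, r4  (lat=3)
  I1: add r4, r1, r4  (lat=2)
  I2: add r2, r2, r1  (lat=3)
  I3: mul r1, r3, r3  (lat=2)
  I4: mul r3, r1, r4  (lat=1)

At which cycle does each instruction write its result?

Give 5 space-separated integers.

I0 add r3: issue@1 deps=(None,None) exec_start@1 write@4
I1 add r4: issue@2 deps=(None,None) exec_start@2 write@4
I2 add r2: issue@3 deps=(None,None) exec_start@3 write@6
I3 mul r1: issue@4 deps=(0,0) exec_start@4 write@6
I4 mul r3: issue@5 deps=(3,1) exec_start@6 write@7

Answer: 4 4 6 6 7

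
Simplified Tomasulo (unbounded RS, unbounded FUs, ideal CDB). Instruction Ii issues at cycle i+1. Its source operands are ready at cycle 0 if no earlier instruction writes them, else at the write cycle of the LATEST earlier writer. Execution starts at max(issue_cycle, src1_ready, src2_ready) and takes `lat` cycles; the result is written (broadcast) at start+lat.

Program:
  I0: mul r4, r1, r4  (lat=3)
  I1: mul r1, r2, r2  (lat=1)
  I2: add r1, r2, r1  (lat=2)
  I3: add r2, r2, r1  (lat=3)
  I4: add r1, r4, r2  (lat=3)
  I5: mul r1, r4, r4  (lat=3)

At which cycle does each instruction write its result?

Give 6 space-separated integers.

I0 mul r4: issue@1 deps=(None,None) exec_start@1 write@4
I1 mul r1: issue@2 deps=(None,None) exec_start@2 write@3
I2 add r1: issue@3 deps=(None,1) exec_start@3 write@5
I3 add r2: issue@4 deps=(None,2) exec_start@5 write@8
I4 add r1: issue@5 deps=(0,3) exec_start@8 write@11
I5 mul r1: issue@6 deps=(0,0) exec_start@6 write@9

Answer: 4 3 5 8 11 9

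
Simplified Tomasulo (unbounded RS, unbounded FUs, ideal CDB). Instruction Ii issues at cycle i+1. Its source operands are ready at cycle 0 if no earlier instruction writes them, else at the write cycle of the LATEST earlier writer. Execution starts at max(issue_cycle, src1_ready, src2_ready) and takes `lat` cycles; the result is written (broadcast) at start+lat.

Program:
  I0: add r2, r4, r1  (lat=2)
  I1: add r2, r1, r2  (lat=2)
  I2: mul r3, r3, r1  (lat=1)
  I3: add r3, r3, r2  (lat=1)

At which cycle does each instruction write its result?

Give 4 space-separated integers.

Answer: 3 5 4 6

Derivation:
I0 add r2: issue@1 deps=(None,None) exec_start@1 write@3
I1 add r2: issue@2 deps=(None,0) exec_start@3 write@5
I2 mul r3: issue@3 deps=(None,None) exec_start@3 write@4
I3 add r3: issue@4 deps=(2,1) exec_start@5 write@6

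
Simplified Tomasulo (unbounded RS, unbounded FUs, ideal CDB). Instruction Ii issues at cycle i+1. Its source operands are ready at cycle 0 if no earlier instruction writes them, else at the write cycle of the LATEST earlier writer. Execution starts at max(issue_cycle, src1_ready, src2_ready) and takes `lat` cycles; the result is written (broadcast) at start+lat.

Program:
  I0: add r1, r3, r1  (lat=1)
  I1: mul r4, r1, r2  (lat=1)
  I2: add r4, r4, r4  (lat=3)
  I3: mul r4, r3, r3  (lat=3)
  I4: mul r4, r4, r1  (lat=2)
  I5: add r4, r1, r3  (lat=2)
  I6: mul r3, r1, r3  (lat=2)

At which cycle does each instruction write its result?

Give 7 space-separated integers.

Answer: 2 3 6 7 9 8 9

Derivation:
I0 add r1: issue@1 deps=(None,None) exec_start@1 write@2
I1 mul r4: issue@2 deps=(0,None) exec_start@2 write@3
I2 add r4: issue@3 deps=(1,1) exec_start@3 write@6
I3 mul r4: issue@4 deps=(None,None) exec_start@4 write@7
I4 mul r4: issue@5 deps=(3,0) exec_start@7 write@9
I5 add r4: issue@6 deps=(0,None) exec_start@6 write@8
I6 mul r3: issue@7 deps=(0,None) exec_start@7 write@9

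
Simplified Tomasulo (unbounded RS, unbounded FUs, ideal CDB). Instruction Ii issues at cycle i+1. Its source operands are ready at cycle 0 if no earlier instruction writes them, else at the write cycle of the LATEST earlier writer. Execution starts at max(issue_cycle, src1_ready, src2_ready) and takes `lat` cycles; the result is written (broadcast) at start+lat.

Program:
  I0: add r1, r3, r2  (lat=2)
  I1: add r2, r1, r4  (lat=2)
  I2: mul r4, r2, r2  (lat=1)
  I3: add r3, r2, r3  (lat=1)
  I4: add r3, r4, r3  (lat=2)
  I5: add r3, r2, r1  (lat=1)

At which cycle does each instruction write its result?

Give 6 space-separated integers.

I0 add r1: issue@1 deps=(None,None) exec_start@1 write@3
I1 add r2: issue@2 deps=(0,None) exec_start@3 write@5
I2 mul r4: issue@3 deps=(1,1) exec_start@5 write@6
I3 add r3: issue@4 deps=(1,None) exec_start@5 write@6
I4 add r3: issue@5 deps=(2,3) exec_start@6 write@8
I5 add r3: issue@6 deps=(1,0) exec_start@6 write@7

Answer: 3 5 6 6 8 7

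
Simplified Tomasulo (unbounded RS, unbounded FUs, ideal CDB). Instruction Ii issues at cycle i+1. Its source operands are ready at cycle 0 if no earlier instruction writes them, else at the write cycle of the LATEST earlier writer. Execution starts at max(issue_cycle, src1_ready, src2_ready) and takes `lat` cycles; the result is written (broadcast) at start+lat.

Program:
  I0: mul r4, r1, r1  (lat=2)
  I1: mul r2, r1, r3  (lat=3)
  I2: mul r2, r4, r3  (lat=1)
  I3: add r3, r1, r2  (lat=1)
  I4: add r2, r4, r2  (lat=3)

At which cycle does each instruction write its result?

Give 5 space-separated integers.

I0 mul r4: issue@1 deps=(None,None) exec_start@1 write@3
I1 mul r2: issue@2 deps=(None,None) exec_start@2 write@5
I2 mul r2: issue@3 deps=(0,None) exec_start@3 write@4
I3 add r3: issue@4 deps=(None,2) exec_start@4 write@5
I4 add r2: issue@5 deps=(0,2) exec_start@5 write@8

Answer: 3 5 4 5 8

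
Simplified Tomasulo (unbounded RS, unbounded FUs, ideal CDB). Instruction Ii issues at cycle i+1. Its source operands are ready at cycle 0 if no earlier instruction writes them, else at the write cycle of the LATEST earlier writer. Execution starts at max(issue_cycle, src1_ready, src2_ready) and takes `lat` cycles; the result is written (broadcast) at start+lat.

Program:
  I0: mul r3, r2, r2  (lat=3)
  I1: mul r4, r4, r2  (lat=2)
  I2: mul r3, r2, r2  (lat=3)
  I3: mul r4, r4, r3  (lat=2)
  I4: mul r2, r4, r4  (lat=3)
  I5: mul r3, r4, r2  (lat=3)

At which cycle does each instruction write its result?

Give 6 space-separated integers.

Answer: 4 4 6 8 11 14

Derivation:
I0 mul r3: issue@1 deps=(None,None) exec_start@1 write@4
I1 mul r4: issue@2 deps=(None,None) exec_start@2 write@4
I2 mul r3: issue@3 deps=(None,None) exec_start@3 write@6
I3 mul r4: issue@4 deps=(1,2) exec_start@6 write@8
I4 mul r2: issue@5 deps=(3,3) exec_start@8 write@11
I5 mul r3: issue@6 deps=(3,4) exec_start@11 write@14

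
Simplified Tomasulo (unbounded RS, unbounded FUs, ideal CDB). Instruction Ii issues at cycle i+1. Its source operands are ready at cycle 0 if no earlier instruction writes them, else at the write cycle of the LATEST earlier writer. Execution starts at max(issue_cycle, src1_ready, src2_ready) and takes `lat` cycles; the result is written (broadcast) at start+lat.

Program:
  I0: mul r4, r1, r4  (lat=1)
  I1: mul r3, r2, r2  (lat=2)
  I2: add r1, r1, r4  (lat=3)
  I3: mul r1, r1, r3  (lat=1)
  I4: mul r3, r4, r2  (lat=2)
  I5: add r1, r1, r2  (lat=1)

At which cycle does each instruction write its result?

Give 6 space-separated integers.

I0 mul r4: issue@1 deps=(None,None) exec_start@1 write@2
I1 mul r3: issue@2 deps=(None,None) exec_start@2 write@4
I2 add r1: issue@3 deps=(None,0) exec_start@3 write@6
I3 mul r1: issue@4 deps=(2,1) exec_start@6 write@7
I4 mul r3: issue@5 deps=(0,None) exec_start@5 write@7
I5 add r1: issue@6 deps=(3,None) exec_start@7 write@8

Answer: 2 4 6 7 7 8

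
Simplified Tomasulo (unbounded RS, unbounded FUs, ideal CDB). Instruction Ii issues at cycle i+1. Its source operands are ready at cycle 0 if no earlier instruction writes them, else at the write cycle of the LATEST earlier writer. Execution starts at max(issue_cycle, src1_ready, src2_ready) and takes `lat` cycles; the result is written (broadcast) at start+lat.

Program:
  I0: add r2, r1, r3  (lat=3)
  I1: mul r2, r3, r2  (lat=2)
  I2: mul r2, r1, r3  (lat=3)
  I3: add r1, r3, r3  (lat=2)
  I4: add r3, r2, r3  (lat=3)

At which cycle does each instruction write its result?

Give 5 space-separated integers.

Answer: 4 6 6 6 9

Derivation:
I0 add r2: issue@1 deps=(None,None) exec_start@1 write@4
I1 mul r2: issue@2 deps=(None,0) exec_start@4 write@6
I2 mul r2: issue@3 deps=(None,None) exec_start@3 write@6
I3 add r1: issue@4 deps=(None,None) exec_start@4 write@6
I4 add r3: issue@5 deps=(2,None) exec_start@6 write@9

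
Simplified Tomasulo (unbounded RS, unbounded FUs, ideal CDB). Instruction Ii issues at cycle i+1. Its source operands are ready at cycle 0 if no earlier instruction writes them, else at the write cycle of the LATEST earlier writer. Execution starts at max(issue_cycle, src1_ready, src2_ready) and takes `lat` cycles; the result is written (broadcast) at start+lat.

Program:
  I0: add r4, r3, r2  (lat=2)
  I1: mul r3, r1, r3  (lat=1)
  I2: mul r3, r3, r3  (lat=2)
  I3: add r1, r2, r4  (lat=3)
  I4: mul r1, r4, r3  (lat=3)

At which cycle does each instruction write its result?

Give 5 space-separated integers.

I0 add r4: issue@1 deps=(None,None) exec_start@1 write@3
I1 mul r3: issue@2 deps=(None,None) exec_start@2 write@3
I2 mul r3: issue@3 deps=(1,1) exec_start@3 write@5
I3 add r1: issue@4 deps=(None,0) exec_start@4 write@7
I4 mul r1: issue@5 deps=(0,2) exec_start@5 write@8

Answer: 3 3 5 7 8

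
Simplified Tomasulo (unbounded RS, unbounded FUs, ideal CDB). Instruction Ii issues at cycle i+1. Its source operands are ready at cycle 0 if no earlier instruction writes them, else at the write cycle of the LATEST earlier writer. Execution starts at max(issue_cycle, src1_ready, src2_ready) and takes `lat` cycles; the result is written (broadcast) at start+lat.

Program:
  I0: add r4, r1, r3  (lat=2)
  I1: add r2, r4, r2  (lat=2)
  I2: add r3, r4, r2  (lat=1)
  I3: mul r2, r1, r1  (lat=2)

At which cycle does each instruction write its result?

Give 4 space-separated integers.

I0 add r4: issue@1 deps=(None,None) exec_start@1 write@3
I1 add r2: issue@2 deps=(0,None) exec_start@3 write@5
I2 add r3: issue@3 deps=(0,1) exec_start@5 write@6
I3 mul r2: issue@4 deps=(None,None) exec_start@4 write@6

Answer: 3 5 6 6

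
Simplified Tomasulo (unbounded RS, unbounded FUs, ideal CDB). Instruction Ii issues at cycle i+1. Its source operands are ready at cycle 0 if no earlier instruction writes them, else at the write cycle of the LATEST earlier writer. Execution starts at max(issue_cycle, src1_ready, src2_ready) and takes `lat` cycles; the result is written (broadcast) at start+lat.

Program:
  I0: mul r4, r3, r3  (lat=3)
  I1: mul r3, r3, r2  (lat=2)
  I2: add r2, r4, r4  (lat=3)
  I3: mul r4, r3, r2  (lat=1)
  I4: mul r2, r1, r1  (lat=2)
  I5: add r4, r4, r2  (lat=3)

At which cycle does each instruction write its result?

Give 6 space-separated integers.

Answer: 4 4 7 8 7 11

Derivation:
I0 mul r4: issue@1 deps=(None,None) exec_start@1 write@4
I1 mul r3: issue@2 deps=(None,None) exec_start@2 write@4
I2 add r2: issue@3 deps=(0,0) exec_start@4 write@7
I3 mul r4: issue@4 deps=(1,2) exec_start@7 write@8
I4 mul r2: issue@5 deps=(None,None) exec_start@5 write@7
I5 add r4: issue@6 deps=(3,4) exec_start@8 write@11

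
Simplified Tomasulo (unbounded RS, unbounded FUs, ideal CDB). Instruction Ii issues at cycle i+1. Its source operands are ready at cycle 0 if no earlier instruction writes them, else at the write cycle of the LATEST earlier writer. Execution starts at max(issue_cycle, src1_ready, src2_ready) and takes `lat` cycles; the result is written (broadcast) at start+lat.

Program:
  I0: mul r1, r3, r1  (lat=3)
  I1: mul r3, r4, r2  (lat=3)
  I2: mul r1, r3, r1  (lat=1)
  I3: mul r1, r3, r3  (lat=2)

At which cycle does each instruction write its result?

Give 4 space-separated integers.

Answer: 4 5 6 7

Derivation:
I0 mul r1: issue@1 deps=(None,None) exec_start@1 write@4
I1 mul r3: issue@2 deps=(None,None) exec_start@2 write@5
I2 mul r1: issue@3 deps=(1,0) exec_start@5 write@6
I3 mul r1: issue@4 deps=(1,1) exec_start@5 write@7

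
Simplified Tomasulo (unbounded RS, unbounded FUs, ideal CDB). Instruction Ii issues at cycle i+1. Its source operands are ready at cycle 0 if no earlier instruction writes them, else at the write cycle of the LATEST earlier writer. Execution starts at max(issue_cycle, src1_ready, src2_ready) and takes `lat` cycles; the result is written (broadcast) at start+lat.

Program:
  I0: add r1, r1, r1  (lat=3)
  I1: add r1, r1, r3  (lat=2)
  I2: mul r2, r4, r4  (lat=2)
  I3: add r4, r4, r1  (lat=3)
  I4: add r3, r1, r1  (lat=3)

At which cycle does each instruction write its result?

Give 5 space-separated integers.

Answer: 4 6 5 9 9

Derivation:
I0 add r1: issue@1 deps=(None,None) exec_start@1 write@4
I1 add r1: issue@2 deps=(0,None) exec_start@4 write@6
I2 mul r2: issue@3 deps=(None,None) exec_start@3 write@5
I3 add r4: issue@4 deps=(None,1) exec_start@6 write@9
I4 add r3: issue@5 deps=(1,1) exec_start@6 write@9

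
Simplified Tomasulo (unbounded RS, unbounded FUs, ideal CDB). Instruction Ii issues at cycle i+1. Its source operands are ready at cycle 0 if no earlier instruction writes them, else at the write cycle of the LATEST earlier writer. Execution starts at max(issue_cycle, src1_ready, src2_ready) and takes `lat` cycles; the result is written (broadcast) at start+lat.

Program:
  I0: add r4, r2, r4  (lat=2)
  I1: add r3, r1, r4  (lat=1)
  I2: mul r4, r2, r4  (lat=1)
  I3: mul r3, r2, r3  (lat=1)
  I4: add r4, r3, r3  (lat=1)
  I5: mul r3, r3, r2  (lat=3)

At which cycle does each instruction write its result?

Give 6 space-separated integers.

Answer: 3 4 4 5 6 9

Derivation:
I0 add r4: issue@1 deps=(None,None) exec_start@1 write@3
I1 add r3: issue@2 deps=(None,0) exec_start@3 write@4
I2 mul r4: issue@3 deps=(None,0) exec_start@3 write@4
I3 mul r3: issue@4 deps=(None,1) exec_start@4 write@5
I4 add r4: issue@5 deps=(3,3) exec_start@5 write@6
I5 mul r3: issue@6 deps=(3,None) exec_start@6 write@9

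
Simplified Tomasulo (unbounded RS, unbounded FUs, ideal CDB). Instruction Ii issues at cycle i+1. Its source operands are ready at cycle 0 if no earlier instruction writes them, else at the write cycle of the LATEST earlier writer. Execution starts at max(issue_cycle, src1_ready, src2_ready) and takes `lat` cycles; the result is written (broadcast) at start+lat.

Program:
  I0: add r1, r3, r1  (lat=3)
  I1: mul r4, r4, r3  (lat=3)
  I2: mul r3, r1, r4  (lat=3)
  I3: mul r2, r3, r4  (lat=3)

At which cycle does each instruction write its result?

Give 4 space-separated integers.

Answer: 4 5 8 11

Derivation:
I0 add r1: issue@1 deps=(None,None) exec_start@1 write@4
I1 mul r4: issue@2 deps=(None,None) exec_start@2 write@5
I2 mul r3: issue@3 deps=(0,1) exec_start@5 write@8
I3 mul r2: issue@4 deps=(2,1) exec_start@8 write@11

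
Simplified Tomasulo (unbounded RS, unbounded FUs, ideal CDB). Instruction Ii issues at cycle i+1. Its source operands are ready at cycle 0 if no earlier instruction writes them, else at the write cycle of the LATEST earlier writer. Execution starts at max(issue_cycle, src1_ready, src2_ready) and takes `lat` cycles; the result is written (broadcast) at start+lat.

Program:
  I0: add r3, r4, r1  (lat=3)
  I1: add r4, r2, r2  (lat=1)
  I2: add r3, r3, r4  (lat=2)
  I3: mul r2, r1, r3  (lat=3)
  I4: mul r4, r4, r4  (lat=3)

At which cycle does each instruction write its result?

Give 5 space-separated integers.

Answer: 4 3 6 9 8

Derivation:
I0 add r3: issue@1 deps=(None,None) exec_start@1 write@4
I1 add r4: issue@2 deps=(None,None) exec_start@2 write@3
I2 add r3: issue@3 deps=(0,1) exec_start@4 write@6
I3 mul r2: issue@4 deps=(None,2) exec_start@6 write@9
I4 mul r4: issue@5 deps=(1,1) exec_start@5 write@8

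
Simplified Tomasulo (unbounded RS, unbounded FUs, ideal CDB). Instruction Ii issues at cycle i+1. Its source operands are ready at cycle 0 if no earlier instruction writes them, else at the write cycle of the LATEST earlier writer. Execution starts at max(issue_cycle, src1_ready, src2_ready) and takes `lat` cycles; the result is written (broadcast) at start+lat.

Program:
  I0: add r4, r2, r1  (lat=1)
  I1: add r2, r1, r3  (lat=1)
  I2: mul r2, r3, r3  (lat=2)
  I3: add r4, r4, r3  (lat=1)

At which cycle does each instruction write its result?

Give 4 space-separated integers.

I0 add r4: issue@1 deps=(None,None) exec_start@1 write@2
I1 add r2: issue@2 deps=(None,None) exec_start@2 write@3
I2 mul r2: issue@3 deps=(None,None) exec_start@3 write@5
I3 add r4: issue@4 deps=(0,None) exec_start@4 write@5

Answer: 2 3 5 5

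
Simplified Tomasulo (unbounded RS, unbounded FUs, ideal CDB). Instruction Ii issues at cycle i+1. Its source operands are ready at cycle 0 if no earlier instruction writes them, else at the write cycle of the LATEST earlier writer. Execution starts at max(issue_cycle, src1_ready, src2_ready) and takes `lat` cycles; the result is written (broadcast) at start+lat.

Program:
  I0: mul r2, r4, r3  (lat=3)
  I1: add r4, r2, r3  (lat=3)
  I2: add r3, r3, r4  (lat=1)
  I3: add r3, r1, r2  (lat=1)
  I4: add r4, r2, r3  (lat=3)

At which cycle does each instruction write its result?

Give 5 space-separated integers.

I0 mul r2: issue@1 deps=(None,None) exec_start@1 write@4
I1 add r4: issue@2 deps=(0,None) exec_start@4 write@7
I2 add r3: issue@3 deps=(None,1) exec_start@7 write@8
I3 add r3: issue@4 deps=(None,0) exec_start@4 write@5
I4 add r4: issue@5 deps=(0,3) exec_start@5 write@8

Answer: 4 7 8 5 8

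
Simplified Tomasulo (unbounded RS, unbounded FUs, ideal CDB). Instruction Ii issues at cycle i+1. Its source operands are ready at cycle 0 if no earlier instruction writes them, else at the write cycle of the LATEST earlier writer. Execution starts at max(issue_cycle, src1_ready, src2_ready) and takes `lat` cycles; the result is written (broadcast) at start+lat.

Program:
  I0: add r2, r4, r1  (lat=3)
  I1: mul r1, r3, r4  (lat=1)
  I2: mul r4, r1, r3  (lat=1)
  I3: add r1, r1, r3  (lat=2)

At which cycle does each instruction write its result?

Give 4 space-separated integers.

Answer: 4 3 4 6

Derivation:
I0 add r2: issue@1 deps=(None,None) exec_start@1 write@4
I1 mul r1: issue@2 deps=(None,None) exec_start@2 write@3
I2 mul r4: issue@3 deps=(1,None) exec_start@3 write@4
I3 add r1: issue@4 deps=(1,None) exec_start@4 write@6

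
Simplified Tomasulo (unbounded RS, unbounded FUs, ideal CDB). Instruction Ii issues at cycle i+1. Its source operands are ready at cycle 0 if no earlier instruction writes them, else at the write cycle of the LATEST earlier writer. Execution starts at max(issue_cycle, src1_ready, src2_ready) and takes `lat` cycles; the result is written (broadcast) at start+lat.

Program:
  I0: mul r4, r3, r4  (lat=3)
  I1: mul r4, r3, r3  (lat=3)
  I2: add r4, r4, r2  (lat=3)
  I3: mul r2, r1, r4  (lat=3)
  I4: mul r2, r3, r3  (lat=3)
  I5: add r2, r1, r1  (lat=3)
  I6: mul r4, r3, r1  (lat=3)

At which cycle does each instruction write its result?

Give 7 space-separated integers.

I0 mul r4: issue@1 deps=(None,None) exec_start@1 write@4
I1 mul r4: issue@2 deps=(None,None) exec_start@2 write@5
I2 add r4: issue@3 deps=(1,None) exec_start@5 write@8
I3 mul r2: issue@4 deps=(None,2) exec_start@8 write@11
I4 mul r2: issue@5 deps=(None,None) exec_start@5 write@8
I5 add r2: issue@6 deps=(None,None) exec_start@6 write@9
I6 mul r4: issue@7 deps=(None,None) exec_start@7 write@10

Answer: 4 5 8 11 8 9 10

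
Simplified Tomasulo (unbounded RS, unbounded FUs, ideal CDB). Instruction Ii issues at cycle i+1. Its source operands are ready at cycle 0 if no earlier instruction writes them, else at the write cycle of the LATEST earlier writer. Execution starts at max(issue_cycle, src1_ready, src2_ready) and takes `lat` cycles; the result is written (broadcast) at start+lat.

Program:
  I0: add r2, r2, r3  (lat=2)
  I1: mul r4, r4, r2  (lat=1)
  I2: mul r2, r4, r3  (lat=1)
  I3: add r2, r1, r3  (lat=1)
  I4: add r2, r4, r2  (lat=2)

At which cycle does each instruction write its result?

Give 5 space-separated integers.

Answer: 3 4 5 5 7

Derivation:
I0 add r2: issue@1 deps=(None,None) exec_start@1 write@3
I1 mul r4: issue@2 deps=(None,0) exec_start@3 write@4
I2 mul r2: issue@3 deps=(1,None) exec_start@4 write@5
I3 add r2: issue@4 deps=(None,None) exec_start@4 write@5
I4 add r2: issue@5 deps=(1,3) exec_start@5 write@7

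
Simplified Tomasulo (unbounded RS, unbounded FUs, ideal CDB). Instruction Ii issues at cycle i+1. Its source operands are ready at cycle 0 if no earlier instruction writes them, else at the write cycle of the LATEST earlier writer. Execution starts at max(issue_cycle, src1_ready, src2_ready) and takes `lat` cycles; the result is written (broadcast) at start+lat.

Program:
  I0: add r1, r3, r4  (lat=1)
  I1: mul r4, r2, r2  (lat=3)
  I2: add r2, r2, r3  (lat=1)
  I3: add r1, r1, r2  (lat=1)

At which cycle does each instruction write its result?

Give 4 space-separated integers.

Answer: 2 5 4 5

Derivation:
I0 add r1: issue@1 deps=(None,None) exec_start@1 write@2
I1 mul r4: issue@2 deps=(None,None) exec_start@2 write@5
I2 add r2: issue@3 deps=(None,None) exec_start@3 write@4
I3 add r1: issue@4 deps=(0,2) exec_start@4 write@5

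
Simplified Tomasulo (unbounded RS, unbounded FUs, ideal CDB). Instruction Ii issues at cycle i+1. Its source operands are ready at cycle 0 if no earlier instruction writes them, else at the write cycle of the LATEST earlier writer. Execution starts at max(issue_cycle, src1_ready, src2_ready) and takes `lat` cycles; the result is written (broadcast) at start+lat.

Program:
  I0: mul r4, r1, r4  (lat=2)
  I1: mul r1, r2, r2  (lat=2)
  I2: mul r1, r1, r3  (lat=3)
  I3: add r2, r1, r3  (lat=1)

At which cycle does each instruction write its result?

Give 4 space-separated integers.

I0 mul r4: issue@1 deps=(None,None) exec_start@1 write@3
I1 mul r1: issue@2 deps=(None,None) exec_start@2 write@4
I2 mul r1: issue@3 deps=(1,None) exec_start@4 write@7
I3 add r2: issue@4 deps=(2,None) exec_start@7 write@8

Answer: 3 4 7 8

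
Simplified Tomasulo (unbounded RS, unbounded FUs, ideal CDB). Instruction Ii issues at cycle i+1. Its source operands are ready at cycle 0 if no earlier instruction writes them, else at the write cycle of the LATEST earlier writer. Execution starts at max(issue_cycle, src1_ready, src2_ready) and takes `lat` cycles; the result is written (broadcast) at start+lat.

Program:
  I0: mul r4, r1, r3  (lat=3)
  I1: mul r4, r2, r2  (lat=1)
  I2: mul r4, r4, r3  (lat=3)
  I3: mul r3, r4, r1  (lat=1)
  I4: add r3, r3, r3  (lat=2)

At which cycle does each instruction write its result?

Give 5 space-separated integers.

I0 mul r4: issue@1 deps=(None,None) exec_start@1 write@4
I1 mul r4: issue@2 deps=(None,None) exec_start@2 write@3
I2 mul r4: issue@3 deps=(1,None) exec_start@3 write@6
I3 mul r3: issue@4 deps=(2,None) exec_start@6 write@7
I4 add r3: issue@5 deps=(3,3) exec_start@7 write@9

Answer: 4 3 6 7 9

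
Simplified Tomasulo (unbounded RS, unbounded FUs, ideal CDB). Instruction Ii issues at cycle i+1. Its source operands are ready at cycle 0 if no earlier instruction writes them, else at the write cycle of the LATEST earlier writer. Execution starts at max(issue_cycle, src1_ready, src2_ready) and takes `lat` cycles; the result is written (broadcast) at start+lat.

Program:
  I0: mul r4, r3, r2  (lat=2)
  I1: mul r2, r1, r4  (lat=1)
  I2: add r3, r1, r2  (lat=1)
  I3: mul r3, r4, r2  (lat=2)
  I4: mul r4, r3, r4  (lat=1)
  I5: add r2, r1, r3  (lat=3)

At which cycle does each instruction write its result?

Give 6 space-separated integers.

I0 mul r4: issue@1 deps=(None,None) exec_start@1 write@3
I1 mul r2: issue@2 deps=(None,0) exec_start@3 write@4
I2 add r3: issue@3 deps=(None,1) exec_start@4 write@5
I3 mul r3: issue@4 deps=(0,1) exec_start@4 write@6
I4 mul r4: issue@5 deps=(3,0) exec_start@6 write@7
I5 add r2: issue@6 deps=(None,3) exec_start@6 write@9

Answer: 3 4 5 6 7 9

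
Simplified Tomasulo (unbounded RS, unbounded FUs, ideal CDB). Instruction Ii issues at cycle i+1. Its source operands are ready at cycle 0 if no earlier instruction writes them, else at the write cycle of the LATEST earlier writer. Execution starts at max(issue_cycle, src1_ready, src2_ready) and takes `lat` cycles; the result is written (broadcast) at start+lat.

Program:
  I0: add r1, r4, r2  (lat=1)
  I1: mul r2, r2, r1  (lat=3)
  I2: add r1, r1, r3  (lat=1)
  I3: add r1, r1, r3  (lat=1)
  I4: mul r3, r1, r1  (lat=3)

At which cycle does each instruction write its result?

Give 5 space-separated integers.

I0 add r1: issue@1 deps=(None,None) exec_start@1 write@2
I1 mul r2: issue@2 deps=(None,0) exec_start@2 write@5
I2 add r1: issue@3 deps=(0,None) exec_start@3 write@4
I3 add r1: issue@4 deps=(2,None) exec_start@4 write@5
I4 mul r3: issue@5 deps=(3,3) exec_start@5 write@8

Answer: 2 5 4 5 8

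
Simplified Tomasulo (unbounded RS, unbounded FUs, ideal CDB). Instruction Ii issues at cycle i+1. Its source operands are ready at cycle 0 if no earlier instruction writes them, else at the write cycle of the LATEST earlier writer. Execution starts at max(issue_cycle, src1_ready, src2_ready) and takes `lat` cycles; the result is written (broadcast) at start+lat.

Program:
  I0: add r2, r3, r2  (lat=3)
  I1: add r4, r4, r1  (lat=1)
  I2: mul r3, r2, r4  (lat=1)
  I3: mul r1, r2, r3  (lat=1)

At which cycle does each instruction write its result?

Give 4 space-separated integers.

Answer: 4 3 5 6

Derivation:
I0 add r2: issue@1 deps=(None,None) exec_start@1 write@4
I1 add r4: issue@2 deps=(None,None) exec_start@2 write@3
I2 mul r3: issue@3 deps=(0,1) exec_start@4 write@5
I3 mul r1: issue@4 deps=(0,2) exec_start@5 write@6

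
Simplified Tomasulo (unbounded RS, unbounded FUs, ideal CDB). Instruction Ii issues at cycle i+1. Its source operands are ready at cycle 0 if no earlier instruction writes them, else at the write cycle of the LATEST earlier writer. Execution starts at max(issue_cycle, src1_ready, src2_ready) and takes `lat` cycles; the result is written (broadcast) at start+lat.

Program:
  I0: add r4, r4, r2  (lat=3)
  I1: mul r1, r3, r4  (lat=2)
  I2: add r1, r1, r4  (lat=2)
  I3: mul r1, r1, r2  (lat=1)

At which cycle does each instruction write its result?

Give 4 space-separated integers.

Answer: 4 6 8 9

Derivation:
I0 add r4: issue@1 deps=(None,None) exec_start@1 write@4
I1 mul r1: issue@2 deps=(None,0) exec_start@4 write@6
I2 add r1: issue@3 deps=(1,0) exec_start@6 write@8
I3 mul r1: issue@4 deps=(2,None) exec_start@8 write@9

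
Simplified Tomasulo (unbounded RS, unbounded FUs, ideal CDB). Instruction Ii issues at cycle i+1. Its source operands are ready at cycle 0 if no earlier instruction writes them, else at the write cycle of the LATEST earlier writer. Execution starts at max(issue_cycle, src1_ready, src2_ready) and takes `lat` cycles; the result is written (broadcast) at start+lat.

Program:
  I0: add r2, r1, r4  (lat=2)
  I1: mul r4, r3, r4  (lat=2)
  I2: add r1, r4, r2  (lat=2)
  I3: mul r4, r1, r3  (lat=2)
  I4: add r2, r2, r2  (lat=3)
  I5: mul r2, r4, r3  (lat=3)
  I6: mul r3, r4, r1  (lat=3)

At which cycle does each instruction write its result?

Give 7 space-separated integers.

Answer: 3 4 6 8 8 11 11

Derivation:
I0 add r2: issue@1 deps=(None,None) exec_start@1 write@3
I1 mul r4: issue@2 deps=(None,None) exec_start@2 write@4
I2 add r1: issue@3 deps=(1,0) exec_start@4 write@6
I3 mul r4: issue@4 deps=(2,None) exec_start@6 write@8
I4 add r2: issue@5 deps=(0,0) exec_start@5 write@8
I5 mul r2: issue@6 deps=(3,None) exec_start@8 write@11
I6 mul r3: issue@7 deps=(3,2) exec_start@8 write@11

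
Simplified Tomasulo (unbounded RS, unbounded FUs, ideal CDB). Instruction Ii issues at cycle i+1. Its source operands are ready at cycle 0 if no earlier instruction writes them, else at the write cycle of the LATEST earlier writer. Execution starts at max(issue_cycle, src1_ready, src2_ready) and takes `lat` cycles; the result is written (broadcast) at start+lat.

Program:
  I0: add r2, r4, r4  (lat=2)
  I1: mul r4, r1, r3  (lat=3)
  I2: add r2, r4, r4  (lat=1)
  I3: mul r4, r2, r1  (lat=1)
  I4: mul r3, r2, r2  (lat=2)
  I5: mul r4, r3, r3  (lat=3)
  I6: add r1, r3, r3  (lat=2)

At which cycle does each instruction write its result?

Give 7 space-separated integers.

I0 add r2: issue@1 deps=(None,None) exec_start@1 write@3
I1 mul r4: issue@2 deps=(None,None) exec_start@2 write@5
I2 add r2: issue@3 deps=(1,1) exec_start@5 write@6
I3 mul r4: issue@4 deps=(2,None) exec_start@6 write@7
I4 mul r3: issue@5 deps=(2,2) exec_start@6 write@8
I5 mul r4: issue@6 deps=(4,4) exec_start@8 write@11
I6 add r1: issue@7 deps=(4,4) exec_start@8 write@10

Answer: 3 5 6 7 8 11 10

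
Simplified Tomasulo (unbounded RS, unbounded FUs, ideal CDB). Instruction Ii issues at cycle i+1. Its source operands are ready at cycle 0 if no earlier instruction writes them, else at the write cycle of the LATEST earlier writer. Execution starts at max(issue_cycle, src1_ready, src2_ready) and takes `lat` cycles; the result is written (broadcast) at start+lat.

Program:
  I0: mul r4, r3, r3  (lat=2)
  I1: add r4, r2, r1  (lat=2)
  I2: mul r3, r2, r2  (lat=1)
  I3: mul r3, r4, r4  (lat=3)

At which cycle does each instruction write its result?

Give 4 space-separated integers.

I0 mul r4: issue@1 deps=(None,None) exec_start@1 write@3
I1 add r4: issue@2 deps=(None,None) exec_start@2 write@4
I2 mul r3: issue@3 deps=(None,None) exec_start@3 write@4
I3 mul r3: issue@4 deps=(1,1) exec_start@4 write@7

Answer: 3 4 4 7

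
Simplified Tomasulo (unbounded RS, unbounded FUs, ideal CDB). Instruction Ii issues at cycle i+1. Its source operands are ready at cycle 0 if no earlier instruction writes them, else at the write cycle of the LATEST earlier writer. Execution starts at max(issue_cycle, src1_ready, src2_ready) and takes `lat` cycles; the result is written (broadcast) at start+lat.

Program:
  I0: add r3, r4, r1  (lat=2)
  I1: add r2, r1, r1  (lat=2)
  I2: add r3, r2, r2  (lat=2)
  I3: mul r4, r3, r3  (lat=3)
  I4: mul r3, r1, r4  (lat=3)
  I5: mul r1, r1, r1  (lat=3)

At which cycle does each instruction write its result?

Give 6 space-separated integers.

Answer: 3 4 6 9 12 9

Derivation:
I0 add r3: issue@1 deps=(None,None) exec_start@1 write@3
I1 add r2: issue@2 deps=(None,None) exec_start@2 write@4
I2 add r3: issue@3 deps=(1,1) exec_start@4 write@6
I3 mul r4: issue@4 deps=(2,2) exec_start@6 write@9
I4 mul r3: issue@5 deps=(None,3) exec_start@9 write@12
I5 mul r1: issue@6 deps=(None,None) exec_start@6 write@9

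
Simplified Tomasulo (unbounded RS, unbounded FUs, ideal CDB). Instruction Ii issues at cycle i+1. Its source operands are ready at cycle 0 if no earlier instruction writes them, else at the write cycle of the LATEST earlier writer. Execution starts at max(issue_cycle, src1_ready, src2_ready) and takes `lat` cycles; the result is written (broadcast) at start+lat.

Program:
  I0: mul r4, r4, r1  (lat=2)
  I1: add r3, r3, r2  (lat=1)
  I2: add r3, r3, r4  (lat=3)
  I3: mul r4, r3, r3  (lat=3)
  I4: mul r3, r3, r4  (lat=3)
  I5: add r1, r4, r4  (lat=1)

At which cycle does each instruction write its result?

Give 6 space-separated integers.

Answer: 3 3 6 9 12 10

Derivation:
I0 mul r4: issue@1 deps=(None,None) exec_start@1 write@3
I1 add r3: issue@2 deps=(None,None) exec_start@2 write@3
I2 add r3: issue@3 deps=(1,0) exec_start@3 write@6
I3 mul r4: issue@4 deps=(2,2) exec_start@6 write@9
I4 mul r3: issue@5 deps=(2,3) exec_start@9 write@12
I5 add r1: issue@6 deps=(3,3) exec_start@9 write@10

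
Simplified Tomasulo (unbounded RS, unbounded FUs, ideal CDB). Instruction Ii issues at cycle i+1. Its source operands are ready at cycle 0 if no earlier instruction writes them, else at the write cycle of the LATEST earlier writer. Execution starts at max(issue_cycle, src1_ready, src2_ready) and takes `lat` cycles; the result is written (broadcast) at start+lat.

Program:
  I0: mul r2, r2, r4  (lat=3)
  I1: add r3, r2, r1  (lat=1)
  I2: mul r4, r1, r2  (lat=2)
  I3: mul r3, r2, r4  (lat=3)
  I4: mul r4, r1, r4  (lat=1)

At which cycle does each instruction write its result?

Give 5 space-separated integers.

I0 mul r2: issue@1 deps=(None,None) exec_start@1 write@4
I1 add r3: issue@2 deps=(0,None) exec_start@4 write@5
I2 mul r4: issue@3 deps=(None,0) exec_start@4 write@6
I3 mul r3: issue@4 deps=(0,2) exec_start@6 write@9
I4 mul r4: issue@5 deps=(None,2) exec_start@6 write@7

Answer: 4 5 6 9 7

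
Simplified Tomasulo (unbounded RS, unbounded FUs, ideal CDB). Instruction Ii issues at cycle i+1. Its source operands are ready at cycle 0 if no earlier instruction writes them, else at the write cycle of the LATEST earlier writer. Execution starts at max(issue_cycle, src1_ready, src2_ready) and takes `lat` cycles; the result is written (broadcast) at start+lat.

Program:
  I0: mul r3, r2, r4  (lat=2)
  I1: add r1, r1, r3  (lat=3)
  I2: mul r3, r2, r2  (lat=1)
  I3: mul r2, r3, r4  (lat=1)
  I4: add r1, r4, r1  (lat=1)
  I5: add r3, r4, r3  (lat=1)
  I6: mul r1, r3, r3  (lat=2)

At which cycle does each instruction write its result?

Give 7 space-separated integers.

I0 mul r3: issue@1 deps=(None,None) exec_start@1 write@3
I1 add r1: issue@2 deps=(None,0) exec_start@3 write@6
I2 mul r3: issue@3 deps=(None,None) exec_start@3 write@4
I3 mul r2: issue@4 deps=(2,None) exec_start@4 write@5
I4 add r1: issue@5 deps=(None,1) exec_start@6 write@7
I5 add r3: issue@6 deps=(None,2) exec_start@6 write@7
I6 mul r1: issue@7 deps=(5,5) exec_start@7 write@9

Answer: 3 6 4 5 7 7 9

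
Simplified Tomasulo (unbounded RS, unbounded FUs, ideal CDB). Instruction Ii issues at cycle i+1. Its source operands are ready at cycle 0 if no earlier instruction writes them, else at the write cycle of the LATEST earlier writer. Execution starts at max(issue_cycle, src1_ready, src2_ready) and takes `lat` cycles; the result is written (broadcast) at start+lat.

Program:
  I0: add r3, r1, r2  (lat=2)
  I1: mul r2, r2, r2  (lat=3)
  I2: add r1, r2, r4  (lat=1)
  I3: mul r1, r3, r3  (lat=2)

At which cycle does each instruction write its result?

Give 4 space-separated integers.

I0 add r3: issue@1 deps=(None,None) exec_start@1 write@3
I1 mul r2: issue@2 deps=(None,None) exec_start@2 write@5
I2 add r1: issue@3 deps=(1,None) exec_start@5 write@6
I3 mul r1: issue@4 deps=(0,0) exec_start@4 write@6

Answer: 3 5 6 6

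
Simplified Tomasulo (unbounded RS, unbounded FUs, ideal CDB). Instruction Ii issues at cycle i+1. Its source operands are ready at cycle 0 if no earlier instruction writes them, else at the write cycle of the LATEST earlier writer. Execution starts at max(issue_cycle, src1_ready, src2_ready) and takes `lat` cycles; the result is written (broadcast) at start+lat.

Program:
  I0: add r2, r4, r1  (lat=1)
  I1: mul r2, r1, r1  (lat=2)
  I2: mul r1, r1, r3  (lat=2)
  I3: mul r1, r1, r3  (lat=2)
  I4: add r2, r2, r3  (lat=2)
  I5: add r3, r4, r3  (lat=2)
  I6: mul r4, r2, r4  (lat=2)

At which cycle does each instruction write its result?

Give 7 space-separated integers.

Answer: 2 4 5 7 7 8 9

Derivation:
I0 add r2: issue@1 deps=(None,None) exec_start@1 write@2
I1 mul r2: issue@2 deps=(None,None) exec_start@2 write@4
I2 mul r1: issue@3 deps=(None,None) exec_start@3 write@5
I3 mul r1: issue@4 deps=(2,None) exec_start@5 write@7
I4 add r2: issue@5 deps=(1,None) exec_start@5 write@7
I5 add r3: issue@6 deps=(None,None) exec_start@6 write@8
I6 mul r4: issue@7 deps=(4,None) exec_start@7 write@9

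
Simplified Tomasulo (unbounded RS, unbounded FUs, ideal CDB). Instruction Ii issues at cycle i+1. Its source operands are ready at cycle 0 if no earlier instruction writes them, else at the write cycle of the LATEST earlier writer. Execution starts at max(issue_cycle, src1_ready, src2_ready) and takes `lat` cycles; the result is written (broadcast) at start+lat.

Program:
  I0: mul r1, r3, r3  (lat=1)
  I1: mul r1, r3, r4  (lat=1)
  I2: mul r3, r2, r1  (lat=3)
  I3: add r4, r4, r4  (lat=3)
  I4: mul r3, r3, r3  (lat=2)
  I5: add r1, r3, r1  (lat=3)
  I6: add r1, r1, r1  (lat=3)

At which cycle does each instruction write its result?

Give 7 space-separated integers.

I0 mul r1: issue@1 deps=(None,None) exec_start@1 write@2
I1 mul r1: issue@2 deps=(None,None) exec_start@2 write@3
I2 mul r3: issue@3 deps=(None,1) exec_start@3 write@6
I3 add r4: issue@4 deps=(None,None) exec_start@4 write@7
I4 mul r3: issue@5 deps=(2,2) exec_start@6 write@8
I5 add r1: issue@6 deps=(4,1) exec_start@8 write@11
I6 add r1: issue@7 deps=(5,5) exec_start@11 write@14

Answer: 2 3 6 7 8 11 14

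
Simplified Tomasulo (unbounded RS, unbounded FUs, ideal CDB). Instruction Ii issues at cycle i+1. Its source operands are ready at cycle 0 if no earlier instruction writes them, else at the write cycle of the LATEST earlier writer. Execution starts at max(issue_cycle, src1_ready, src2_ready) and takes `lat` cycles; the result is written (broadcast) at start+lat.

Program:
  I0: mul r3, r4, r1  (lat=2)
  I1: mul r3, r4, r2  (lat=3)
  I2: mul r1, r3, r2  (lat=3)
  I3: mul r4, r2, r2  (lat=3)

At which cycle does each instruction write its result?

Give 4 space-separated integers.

Answer: 3 5 8 7

Derivation:
I0 mul r3: issue@1 deps=(None,None) exec_start@1 write@3
I1 mul r3: issue@2 deps=(None,None) exec_start@2 write@5
I2 mul r1: issue@3 deps=(1,None) exec_start@5 write@8
I3 mul r4: issue@4 deps=(None,None) exec_start@4 write@7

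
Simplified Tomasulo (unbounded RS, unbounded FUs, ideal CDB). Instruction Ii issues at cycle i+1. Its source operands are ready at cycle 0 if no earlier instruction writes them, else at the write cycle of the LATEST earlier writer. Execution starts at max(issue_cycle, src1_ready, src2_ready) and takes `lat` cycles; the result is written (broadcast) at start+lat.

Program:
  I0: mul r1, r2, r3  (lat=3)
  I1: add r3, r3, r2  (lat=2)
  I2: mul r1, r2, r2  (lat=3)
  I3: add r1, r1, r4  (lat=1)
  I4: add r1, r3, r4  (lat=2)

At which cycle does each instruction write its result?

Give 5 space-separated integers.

Answer: 4 4 6 7 7

Derivation:
I0 mul r1: issue@1 deps=(None,None) exec_start@1 write@4
I1 add r3: issue@2 deps=(None,None) exec_start@2 write@4
I2 mul r1: issue@3 deps=(None,None) exec_start@3 write@6
I3 add r1: issue@4 deps=(2,None) exec_start@6 write@7
I4 add r1: issue@5 deps=(1,None) exec_start@5 write@7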